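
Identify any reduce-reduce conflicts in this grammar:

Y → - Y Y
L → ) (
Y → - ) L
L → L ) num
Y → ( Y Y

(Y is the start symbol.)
A reduce-reduce conflict occurs when an LR(0) state has two complete items [A → α .] and [B → β .] — both call for a reduction, and with no lookahead the parser cannot choose between them.

Augment with Y' → Y and build the canonical LR(0) collection (I0 = CLOSURE({[Y' → . Y]}), then GOTO on every symbol after a dot until no new states appear). It has 14 states:
  I0: { [Y → . ( Y Y], [Y → . - ) L], [Y → . - Y Y], [Y' → . Y] }  — shift
  I1: { [Y → ( . Y Y], [Y → . ( Y Y], [Y → . - ) L], [Y → . - Y Y] }  — shift
  I2: { [Y → - . ) L], [Y → - . Y Y], [Y → . ( Y Y], [Y → . - ) L], [Y → . - Y Y] }  — shift
  I3: { [Y' → Y .] }  — accept
  I4: { [L → . ) (], [L → . L ) num], [Y → - ) . L] }  — shift
  I5: { [Y → - Y . Y], [Y → . ( Y Y], [Y → . - ) L], [Y → . - Y Y] }  — shift
  I6: { [Y → - Y Y .] }  — reduce
  I7: { [L → ) . (] }  — shift
  I8: { [L → L . ) num], [Y → - ) L .] }  — shift, reduce
  I9: { [L → L ) . num] }  — shift
  I10: { [L → L ) num .] }  — reduce
  I11: { [L → ) ( .] }  — reduce
  I12: { [Y → ( Y . Y], [Y → . ( Y Y], [Y → . - ) L], [Y → . - Y Y] }  — shift
  I13: { [Y → ( Y Y .] }  — reduce

No state contains more than one complete item.

Answer: No reduce-reduce conflicts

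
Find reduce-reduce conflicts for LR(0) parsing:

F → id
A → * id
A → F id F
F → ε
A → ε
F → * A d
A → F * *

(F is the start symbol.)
Yes — I1: [A → .] vs [F → .]; I4: [A → .] vs [F → .]; I12: [A → * id .] vs [F → id .]

Augment with F' → F and build the canonical LR(0) collection (I0 = CLOSURE({[F' → . F]}), then GOTO on every symbol after a dot until no new states appear). It has 13 states:
  I0: { [F → . * A d], [F → . id], [F → .], [F' → . F] }  — shift, reduce
  I1: { [A → . * id], [A → . F * *], [A → . F id F], [A → .], [F → * . A d], [F → . * A d], [F → . id], [F → .] }  — shift, 2 reduces
  I2: { [F' → F .] }  — accept
  I3: { [F → id .] }  — reduce
  I4: { [A → * . id], [A → . * id], [A → . F * *], [A → . F id F], [A → .], [F → * . A d], [F → . * A d], [F → . id], [F → .] }  — shift, 2 reduces
  I5: { [F → * A . d] }  — shift
  I6: { [A → F . * *], [A → F . id F] }  — shift
  I7: { [A → F * . *] }  — shift
  I8: { [A → F id . F], [F → . * A d], [F → . id], [F → .] }  — shift, reduce
  I9: { [A → F id F .] }  — reduce
  I10: { [A → F * * .] }  — reduce
  I11: { [F → * A d .] }  — reduce
  I12: { [A → * id .], [F → id .] }  — 2 reduces

I1 contains complete items [A → .], [F → .] — reduce-reduce conflict.
I4 contains complete items [A → .], [F → .] — reduce-reduce conflict.
I12 contains complete items [A → * id .], [F → id .] — reduce-reduce conflict.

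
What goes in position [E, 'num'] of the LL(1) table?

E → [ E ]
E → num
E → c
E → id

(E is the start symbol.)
To find M[E, 'num'], we find productions for E where 'num' is in the predict set (PREDICT(N → α) = (FIRST(α) \ {ε}) ∪ (FOLLOW(N) if α ⇒* ε)).

E → [ E ]: PREDICT = { '[' }
E → num: PREDICT = { 'num' }
  'num' is in predict set, so this production goes in M[E, 'num']
E → c: PREDICT = { 'c' }
E → id: PREDICT = { 'id' }

M[E, 'num'] = E → num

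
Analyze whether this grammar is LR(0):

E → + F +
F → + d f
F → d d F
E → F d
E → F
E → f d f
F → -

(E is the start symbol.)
Augment with E' → E and build the canonical LR(0) collection (I0 = CLOSURE({[E' → . E]}), then GOTO on every symbol after a dot until no new states appear). It has 18 states:
  I0: { [E → . + F +], [E → . F d], [E → . F], [E → . f d f], [E' → . E], [F → . + d f], [F → . -], [F → . d d F] }  — shift
  I1: { [E → + . F +], [F → + . d f], [F → . + d f], [F → . -], [F → . d d F] }  — shift
  I2: { [F → - .] }  — reduce
  I3: { [E' → E .] }  — accept
  I4: { [E → F . d], [E → F .] }  — shift, reduce
  I5: { [F → d . d F] }  — shift
  I6: { [E → f . d f] }  — shift
  I7: { [E → f d . f] }  — shift
  I8: { [E → f d f .] }  — reduce
  I9: { [F → . + d f], [F → . -], [F → . d d F], [F → d d . F] }  — shift
  I10: { [F → + . d f] }  — shift
  I11: { [F → d d F .] }  — reduce
  I12: { [F → + d . f] }  — shift
  I13: { [F → + d f .] }  — reduce
  I14: { [E → F d .] }  — reduce
  I15: { [E → + F . +] }  — shift
  I16: { [F → + d . f], [F → d . d F] }  — shift
  I17: { [E → + F + .] }  — reduce

Conflict in state I4:
  Shift-reduce conflict between [E → F .] and [E → F . d]
So the grammar is NOT LR(0).

Answer: No. Shift-reduce conflict between [E → F .] and [E → F . d]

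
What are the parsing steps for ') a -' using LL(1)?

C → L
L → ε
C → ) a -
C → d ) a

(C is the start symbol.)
Stack is shown with the top on the left.

Stack    Input    Action
------------------------
C $      ) a - $  output C → ) a -
) a - $  ) a - $  match ')'
a - $    a - $    match 'a'
- $      - $      match '-'
$        $        accept

The string is accepted.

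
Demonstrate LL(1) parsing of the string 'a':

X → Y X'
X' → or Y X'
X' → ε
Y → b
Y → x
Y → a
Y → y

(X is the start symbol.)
LL(1) parsing maintains a stack (initially the start symbol over $) and the input. At each step: if the stack top is a terminal, match it against the current input token; if it is a non-terminal N, replace it with the RHS of M[N, lookahead] (the unique production whose predict set contains the lookahead).

Stack is shown with the top on the left.

Stack   Input  Action
---------------------
X $     a $    output X → Y X'
Y X' $  a $    output Y → a
a X' $  a $    match 'a'
X' $    $      output X' → ε
$       $      accept

The string is accepted.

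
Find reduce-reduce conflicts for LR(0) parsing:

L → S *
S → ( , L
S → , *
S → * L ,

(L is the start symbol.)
No reduce-reduce conflicts

A reduce-reduce conflict occurs when an LR(0) state has two complete items [A → α .] and [B → β .] — both call for a reduction, and with no lookahead the parser cannot choose between them.

Augment with L' → L and build the canonical LR(0) collection (I0 = CLOSURE({[L' → . L]}), then GOTO on every symbol after a dot until no new states appear). It has 12 states:
  I0: { [L → . S *], [L' → . L], [S → . ( , L], [S → . * L ,], [S → . , *] }  — shift
  I1: { [S → ( . , L] }  — shift
  I2: { [L → . S *], [S → * . L ,], [S → . ( , L], [S → . * L ,], [S → . , *] }  — shift
  I3: { [S → , . *] }  — shift
  I4: { [L' → L .] }  — accept
  I5: { [L → S . *] }  — shift
  I6: { [L → S * .] }  — reduce
  I7: { [S → , * .] }  — reduce
  I8: { [S → * L . ,] }  — shift
  I9: { [S → * L , .] }  — reduce
  I10: { [L → . S *], [S → ( , . L], [S → . ( , L], [S → . * L ,], [S → . , *] }  — shift
  I11: { [S → ( , L .] }  — reduce

No state contains more than one complete item.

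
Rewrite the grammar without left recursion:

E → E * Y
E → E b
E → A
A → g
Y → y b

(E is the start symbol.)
E → A E'
E' → * Y E'
E' → b E'
E' → ε
A → g
Y → y b

E is directly left-recursive. The standard transformation for
  A → A α₁ | ... | A α_m | β₁ | ... | β_n
is
  A  → β₁ A' | ... | β_n A'
  A' → α₁ A' | ... | α_m A' | ε

E → A becomes E → A E'
E → E * Y becomes E' → * Y E'
E → E b becomes E' → b E'
Add E' → ε

Productions for other non-terminals are unchanged:
  A → g
  Y → y b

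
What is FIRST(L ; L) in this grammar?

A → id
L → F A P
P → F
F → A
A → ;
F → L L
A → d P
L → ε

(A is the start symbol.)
{ ';', 'd', 'id' }

FIRST sets of the non-terminals involved (from the grammar, by fixed-point iteration):
  FIRST(L) = { ';', 'd', 'id', ε }

To compute FIRST(L ; L), process the symbols left to right:
Symbol L is a non-terminal. Add FIRST(L) \ {ε} = { ';', 'd', 'id' }
L is nullable (ε ∈ FIRST(L)), continue to the next symbol.
Symbol ; is a terminal. Add ';' and stop.
FIRST(L ; L) = { ';', 'd', 'id' }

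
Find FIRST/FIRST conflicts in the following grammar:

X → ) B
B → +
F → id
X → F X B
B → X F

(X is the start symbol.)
No FIRST/FIRST conflicts.

A FIRST/FIRST conflict occurs when two productions N → α and N → β for the same non-terminal have FIRST(α) ∩ FIRST(β) ≠ ∅ (with ε ∈ FIRST of a nullable right-hand side, so two nullable alternatives also conflict).

FIRST sets of the non-terminals at (or reachable through a nullable prefix from) the front of some alternative:
  FIRST(F) = { 'id' }
  FIRST(X) = { ')', 'id' }

Productions for X:
  X → ) B: FIRST = { ')' }
  X → F X B: FIRST = { 'id' }
Productions for B:
  B → +: FIRST = { '+' }
  B → X F: FIRST = { ')', 'id' }
F has only one production, so no FIRST/FIRST conflict is possible there.

All alternatives of each non-terminal have pairwise disjoint FIRST sets.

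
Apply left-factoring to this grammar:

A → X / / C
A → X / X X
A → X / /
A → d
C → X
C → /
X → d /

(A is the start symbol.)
Left-factoring transforms A → αβ₁ | αβ₂ into A → αA' and A' → β₁ | β₂
(α is the longest common prefix among the alternatives). Repeat until
no nonterminal has two alternatives with a common prefix.

Round 1: A has alternatives sharing prefix 'X /'. Introduce A': A → X / A'
  Add: A' → / C
  Add: A' → X X
  Add: A' → /

Round 2: A' has alternatives sharing prefix '/'. Introduce A'': A' → / A''
  Add: A'' → C
  Add: A'' → ε

No remaining common prefixes — done.

Resulting grammar:
A → X / A'
A' → / A''
A'' → C
A'' → ε
A' → X X
A → d
C → X
C → /
X → d /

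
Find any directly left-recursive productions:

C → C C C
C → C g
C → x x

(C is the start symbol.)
Yes, C is left-recursive

C → C C C: LEFT RECURSIVE (starts with C)
C → C g: LEFT RECURSIVE (starts with C)
C → x x: starts with x

The grammar has direct left recursion on: C.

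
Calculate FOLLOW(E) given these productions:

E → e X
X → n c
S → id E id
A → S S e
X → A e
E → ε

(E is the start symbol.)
E is the start symbol, so $ ∈ FOLLOW(E).
In S → id E id: E is followed by id, add FIRST(id) \ {ε} = { 'id' }

Taking the union: FOLLOW(E) = { $, 'id' }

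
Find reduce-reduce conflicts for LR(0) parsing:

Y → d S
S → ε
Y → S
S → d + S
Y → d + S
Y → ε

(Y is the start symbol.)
Yes — I0: [S → .] vs [Y → .]; I9: [S → d + S .] vs [Y → d + S .]

A reduce-reduce conflict occurs when an LR(0) state has two complete items [A → α .] and [B → β .] — both call for a reduction, and with no lookahead the parser cannot choose between them.

Augment with Y' → Y and build the canonical LR(0) collection (I0 = CLOSURE({[Y' → . Y]}), then GOTO on every symbol after a dot until no new states appear). It has 10 states:
  I0: { [S → . d + S], [S → .], [Y → . S], [Y → . d + S], [Y → . d S], [Y → .], [Y' → . Y] }  — shift, 2 reduces
  I1: { [Y → S .] }  — reduce
  I2: { [Y' → Y .] }  — accept
  I3: { [S → . d + S], [S → .], [S → d . + S], [Y → d . + S], [Y → d . S] }  — shift, reduce
  I4: { [S → . d + S], [S → .], [S → d + . S], [Y → d + . S] }  — shift, reduce
  I5: { [Y → d S .] }  — reduce
  I6: { [S → d . + S] }  — shift
  I7: { [S → . d + S], [S → .], [S → d + . S] }  — shift, reduce
  I8: { [S → d + S .] }  — reduce
  I9: { [S → d + S .], [Y → d + S .] }  — 2 reduces

I0 contains complete items [S → .], [Y → .] — reduce-reduce conflict.
I9 contains complete items [S → d + S .], [Y → d + S .] — reduce-reduce conflict.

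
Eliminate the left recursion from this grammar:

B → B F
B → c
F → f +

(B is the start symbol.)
B → c B'
B' → F B'
B' → ε
F → f +

B is directly left-recursive. The standard transformation for
  A → A α₁ | ... | A α_m | β₁ | ... | β_n
is
  A  → β₁ A' | ... | β_n A'
  A' → α₁ A' | ... | α_m A' | ε

B → c becomes B → c B'
B → B F becomes B' → F B'
Add B' → ε

Productions for other non-terminals are unchanged:
  F → f +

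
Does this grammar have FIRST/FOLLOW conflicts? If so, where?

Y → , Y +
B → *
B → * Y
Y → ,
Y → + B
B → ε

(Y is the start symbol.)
A FIRST/FOLLOW conflict occurs when a non-terminal N has a nullable alternative N → β (β ⇒* ε) and another alternative N → α with FIRST(α) ∩ FOLLOW(N) ≠ ∅: on such a lookahead the parser cannot decide between expanding α and letting N vanish via β.

Nullable non-terminals: B.

B: nullable alternative(s) B → ε; FOLLOW(B) = { $, '+' }
  B → *: FIRST \ {ε} = { '*' } — disjoint from FOLLOW(B)
  B → * Y: FIRST \ {ε} = { '*' } — disjoint from FOLLOW(B)
  B → ε: FIRST \ {ε} = { } — this is the only nullable alternative, skip

Y has no nullable alternative, so no FIRST/FOLLOW check is needed there.

No FIRST/FOLLOW conflicts found.

Answer: No FIRST/FOLLOW conflicts.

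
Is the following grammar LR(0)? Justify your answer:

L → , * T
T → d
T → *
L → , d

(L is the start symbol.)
A grammar is LR(0) if no state in the canonical LR(0) collection has:
  - both a shift item (dot before a terminal) and a complete item (shift-reduce conflict), or
  - two or more complete items (reduce-reduce conflict; the accept item [L' → L .] counts as a complete item here).

Augment with L' → L and build the canonical LR(0) collection (I0 = CLOSURE({[L' → . L]}), then GOTO on every symbol after a dot until no new states appear). It has 8 states:
  I0: { [L → . , * T], [L → . , d], [L' → . L] }  — shift
  I1: { [L → , . * T], [L → , . d] }  — shift
  I2: { [L' → L .] }  — accept
  I3: { [L → , * . T], [T → . *], [T → . d] }  — shift
  I4: { [L → , d .] }  — reduce
  I5: { [T → * .] }  — reduce
  I6: { [L → , * T .] }  — reduce
  I7: { [T → d .] }  — reduce

Every state is either a pure shift/goto state or contains exactly one complete item and nothing to shift — no conflicts. The grammar is LR(0).

Answer: Yes, the grammar is LR(0)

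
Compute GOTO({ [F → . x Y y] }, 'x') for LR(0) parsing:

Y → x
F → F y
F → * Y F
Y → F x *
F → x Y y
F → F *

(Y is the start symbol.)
{ [F → . * Y F], [F → . F *], [F → . F y], [F → . x Y y], [F → x . Y y], [Y → . F x *], [Y → . x] }

GOTO(I, 'x') = CLOSURE({ [A → αX.β] : [A → α.Xβ] ∈ I, X = 'x' })

Items with dot before 'x', with the dot advanced:
  [F → . x Y y] → [F → x . Y y]
Closure of the advanced items:
  [F → x . Y y] has the dot before Y: add [Y → . x], [Y → . F x *]
  [Y → . F x *] has the dot before F: add [F → . F y], [F → . * Y F], [F → . x Y y], [F → . F *]

GOTO = { [F → . * Y F], [F → . F *], [F → . F y], [F → . x Y y], [F → x . Y y], [Y → . F x *], [Y → . x] }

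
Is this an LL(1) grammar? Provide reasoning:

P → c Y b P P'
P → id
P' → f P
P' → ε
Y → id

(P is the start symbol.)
A grammar is LL(1) if for each non-terminal N with multiple productions, the predict sets of those productions are pairwise disjoint, where PREDICT(N → α) = (FIRST(α) \ {ε}) ∪ (FOLLOW(N) if α ⇒* ε).

Relevant sets:
  FOLLOW(P') = { $, 'f' }

For P:
  PREDICT(P → c Y b P P') = { 'c' }
  PREDICT(P → id) = { 'id' }
For P':
  PREDICT(P' → f P) = { 'f' }
  PREDICT(P' → ε) = { $, 'f' }
Y has a single production, so nothing to check there.

Conflict found: Predict set conflict for P': { 'f' }
The grammar is NOT LL(1).

Answer: No. Predict set conflict for P': { 'f' }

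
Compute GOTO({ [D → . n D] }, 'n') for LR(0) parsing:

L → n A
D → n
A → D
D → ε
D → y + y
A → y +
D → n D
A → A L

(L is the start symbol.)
GOTO(I, 'n') = CLOSURE({ [A → αX.β] : [A → α.Xβ] ∈ I, X = 'n' })

Items with dot before 'n', with the dot advanced:
  [D → . n D] → [D → n . D]
Closure of the advanced items:
  [D → n . D] has the dot before D: add [D → . n], [D → .], [D → . y + y], [D → . n D]

GOTO = { [D → . n D], [D → . n], [D → . y + y], [D → .], [D → n . D] }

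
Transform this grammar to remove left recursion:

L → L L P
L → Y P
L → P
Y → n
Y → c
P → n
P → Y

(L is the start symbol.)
L → Y P L'
L → P L'
L' → L P L'
L' → ε
Y → n
Y → c
P → n
P → Y

L is directly left-recursive. The standard transformation for
  A → A α₁ | ... | A α_m | β₁ | ... | β_n
is
  A  → β₁ A' | ... | β_n A'
  A' → α₁ A' | ... | α_m A' | ε

L → Y P becomes L → Y P L'
L → P becomes L → P L'
L → L L P becomes L' → L P L'
Add L' → ε

Productions for other non-terminals are unchanged:
  Y → n
  Y → c
  P → n
  P → Y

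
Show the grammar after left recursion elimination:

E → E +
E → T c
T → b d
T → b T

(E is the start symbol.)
E is directly left-recursive. The standard transformation for
  A → A α₁ | ... | A α_m | β₁ | ... | β_n
is
  A  → β₁ A' | ... | β_n A'
  A' → α₁ A' | ... | α_m A' | ε

E → T c becomes E → T c E'
E → E + becomes E' → + E'
Add E' → ε

Productions for other non-terminals are unchanged:
  T → b d
  T → b T

Resulting grammar:
E → T c E'
E' → + E'
E' → ε
T → b d
T → b T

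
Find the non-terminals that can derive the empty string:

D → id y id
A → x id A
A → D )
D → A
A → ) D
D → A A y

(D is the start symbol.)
None

A non-terminal is nullable if it can derive ε (the empty string): either it has an ε-production, or it has a production whose right-hand side consists entirely of nullable non-terminals.

There are no ε-productions, so no non-terminal can derive ε.
No non-terminals are nullable.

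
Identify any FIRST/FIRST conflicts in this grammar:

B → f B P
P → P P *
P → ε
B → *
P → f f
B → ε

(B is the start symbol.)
A FIRST/FIRST conflict occurs when two productions N → α and N → β for the same non-terminal have FIRST(α) ∩ FIRST(β) ≠ ∅ (with ε ∈ FIRST of a nullable right-hand side, so two nullable alternatives also conflict).

FIRST sets of the non-terminals at (or reachable through a nullable prefix from) the front of some alternative:
  FIRST(P) = { '*', 'f', ε }

Productions for B:
  B → f B P: FIRST = { 'f' }
  B → *: FIRST = { '*' }
  B → ε: FIRST = { ε }
Productions for P:
  P → P P *: FIRST = { '*', 'f' }
  P → ε: FIRST = { ε }
  P → f f: FIRST = { 'f' }

Conflict for P: P → P P * and P → f f
  Overlap: { 'f' }

Answer: Yes. P → P P '*' / P → f f on { 'f' }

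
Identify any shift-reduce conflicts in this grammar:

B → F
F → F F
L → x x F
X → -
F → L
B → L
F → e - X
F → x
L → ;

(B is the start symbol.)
Yes — I3: [B → F .] vs [F → . e - X]; I6: [F → x .] vs [L → x . x F]; I8: [L → x x F .] vs [F → . e - X]; I10: [F → F F .] vs [F → . e - X]

A shift-reduce conflict occurs when an LR(0) state has both:
  - a complete (reduce) item [A → α .] (dot at the end), and
  - a shift item [B → β . c γ] (dot before a terminal).

Augment with B' → B and build the canonical LR(0) collection (I0 = CLOSURE({[B' → . B]}), then GOTO on every symbol after a dot until no new states appear). It has 14 states:
  I0: { [B → . F], [B → . L], [B' → . B], [F → . F F], [F → . L], [F → . e - X], [F → . x], [L → . ;], [L → . x x F] }  — shift
  I1: { [L → ; .] }  — reduce
  I2: { [B' → B .] }  — accept
  I3: { [B → F .], [F → . F F], [F → . L], [F → . e - X], [F → . x], [F → F . F], [L → . ;], [L → . x x F] }  — shift, reduce
  I4: { [B → L .], [F → L .] }  — 2 reduces
  I5: { [F → e . - X] }  — shift
  I6: { [F → x .], [L → x . x F] }  — shift, reduce
  I7: { [F → . F F], [F → . L], [F → . e - X], [F → . x], [L → . ;], [L → . x x F], [L → x x . F] }  — shift
  I8: { [F → . F F], [F → . L], [F → . e - X], [F → . x], [F → F . F], [L → . ;], [L → . x x F], [L → x x F .] }  — shift, reduce
  I9: { [F → L .] }  — reduce
  I10: { [F → . F F], [F → . L], [F → . e - X], [F → . x], [F → F . F], [F → F F .], [L → . ;], [L → . x x F] }  — shift, reduce
  I11: { [F → e - . X], [X → . -] }  — shift
  I12: { [X → - .] }  — reduce
  I13: { [F → e - X .] }  — reduce

I3 contains reduce item [B → F .] and shift items [F → . e - X], [F → . x], [L → . ;], [L → . x x F] — shift-reduce conflict.
I6 contains reduce item [F → x .] and shift item [L → x . x F] — shift-reduce conflict.
I8 contains reduce item [L → x x F .] and shift items [F → . e - X], [F → . x], [L → . ;], [L → . x x F] — shift-reduce conflict.
I10 contains reduce item [F → F F .] and shift items [F → . e - X], [F → . x], [L → . ;], [L → . x x F] — shift-reduce conflict.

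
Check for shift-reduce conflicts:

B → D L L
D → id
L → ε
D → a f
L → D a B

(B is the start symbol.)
Yes — I2: [L → .] vs [D → . a f]; I7: [L → .] vs [D → . a f]

A shift-reduce conflict occurs when an LR(0) state has both:
  - a complete (reduce) item [A → α .] (dot at the end), and
  - a shift item [B → β . c γ] (dot before a terminal).

Augment with B' → B and build the canonical LR(0) collection (I0 = CLOSURE({[B' → . B]}), then GOTO on every symbol after a dot until no new states appear). It has 11 states:
  I0: { [B → . D L L], [B' → . B], [D → . a f], [D → . id] }  — shift
  I1: { [B' → B .] }  — accept
  I2: { [B → D . L L], [D → . a f], [D → . id], [L → . D a B], [L → .] }  — shift, reduce
  I3: { [D → a . f] }  — shift
  I4: { [D → id .] }  — reduce
  I5: { [D → a f .] }  — reduce
  I6: { [L → D . a B] }  — shift
  I7: { [B → D L . L], [D → . a f], [D → . id], [L → . D a B], [L → .] }  — shift, reduce
  I8: { [B → D L L .] }  — reduce
  I9: { [B → . D L L], [D → . a f], [D → . id], [L → D a . B] }  — shift
  I10: { [L → D a B .] }  — reduce

I2 contains reduce item [L → .] and shift items [D → . a f], [D → . id] — shift-reduce conflict.
I7 contains reduce item [L → .] and shift items [D → . a f], [D → . id] — shift-reduce conflict.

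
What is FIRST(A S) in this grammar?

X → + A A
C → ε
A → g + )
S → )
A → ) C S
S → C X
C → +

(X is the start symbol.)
FIRST sets of the non-terminals involved (from the grammar, by fixed-point iteration):
  FIRST(A) = { ')', 'g' }

To compute FIRST(A S), process the symbols left to right:
Symbol A is a non-terminal. Add FIRST(A) \ {ε} = { ')', 'g' }
A is not nullable (ε ∉ FIRST(A)), so stop here.
FIRST(A S) = { ')', 'g' }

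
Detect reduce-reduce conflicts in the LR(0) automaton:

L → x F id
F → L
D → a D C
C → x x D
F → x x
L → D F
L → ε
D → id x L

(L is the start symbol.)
Yes — I9: [F → x x .] vs [L → .]

Augment with L' → L and build the canonical LR(0) collection (I0 = CLOSURE({[L' → . L]}), then GOTO on every symbol after a dot until no new states appear). It has 19 states:
  I0: { [D → . a D C], [D → . id x L], [L → . D F], [L → . x F id], [L → .], [L' → . L] }  — shift, reduce
  I1: { [D → . a D C], [D → . id x L], [F → . L], [F → . x x], [L → . D F], [L → . x F id], [L → .], [L → D . F] }  — shift, reduce
  I2: { [L' → L .] }  — accept
  I3: { [D → . a D C], [D → . id x L], [D → a . D C] }  — shift
  I4: { [D → id . x L] }  — shift
  I5: { [D → . a D C], [D → . id x L], [F → . L], [F → . x x], [L → . D F], [L → . x F id], [L → .], [L → x . F id] }  — shift, reduce
  I6: { [L → x F . id] }  — shift
  I7: { [F → L .] }  — reduce
  I8: { [D → . a D C], [D → . id x L], [F → . L], [F → . x x], [F → x . x], [L → . D F], [L → . x F id], [L → .], [L → x . F id] }  — shift, reduce
  I9: { [D → . a D C], [D → . id x L], [F → . L], [F → . x x], [F → x . x], [F → x x .], [L → . D F], [L → . x F id], [L → .], [L → x . F id] }  — shift, 2 reduces
  I10: { [L → x F id .] }  — reduce
  I11: { [D → . a D C], [D → . id x L], [D → id x . L], [L → . D F], [L → . x F id], [L → .] }  — shift, reduce
  I12: { [D → id x L .] }  — reduce
  I13: { [C → . x x D], [D → a D . C] }  — shift
  I14: { [D → a D C .] }  — reduce
  I15: { [C → x . x D] }  — shift
  I16: { [C → x x . D], [D → . a D C], [D → . id x L] }  — shift
  I17: { [C → x x D .] }  — reduce
  I18: { [L → D F .] }  — reduce

I9 contains complete items [F → x x .], [L → .] — reduce-reduce conflict.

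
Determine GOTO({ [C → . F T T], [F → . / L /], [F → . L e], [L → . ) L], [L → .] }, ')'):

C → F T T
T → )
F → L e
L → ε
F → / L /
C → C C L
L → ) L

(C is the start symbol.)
GOTO(I, ')') = CLOSURE({ [A → αX.β] : [A → α.Xβ] ∈ I, X = ')' })

Items with dot before ')', with the dot advanced:
  [L → . ) L] → [L → ) . L]
Closure of the advanced items:
  [L → ) . L] has the dot before L: add [L → .], [L → . ) L]

GOTO = { [L → ) . L], [L → . ) L], [L → .] }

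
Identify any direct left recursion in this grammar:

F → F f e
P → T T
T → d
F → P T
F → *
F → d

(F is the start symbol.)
Direct left recursion occurs when N → N α for some non-terminal N (the right-hand side begins with the left-hand side itself).

F → F f e: LEFT RECURSIVE (starts with F)
P → T T: starts with T
T → d: starts with d
F → P T: starts with P
F → *: starts with '*'
F → d: starts with d

The grammar has direct left recursion on: F.

Answer: Yes, F is left-recursive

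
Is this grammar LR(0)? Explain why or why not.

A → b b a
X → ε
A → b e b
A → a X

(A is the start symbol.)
Yes, the grammar is LR(0)

Augment with A' → A and build the canonical LR(0) collection (I0 = CLOSURE({[A' → . A]}), then GOTO on every symbol after a dot until no new states appear). It has 9 states:
  I0: { [A → . a X], [A → . b b a], [A → . b e b], [A' → . A] }  — shift
  I1: { [A' → A .] }  — accept
  I2: { [A → a . X], [X → .] }  — reduce
  I3: { [A → b . b a], [A → b . e b] }  — shift
  I4: { [A → b b . a] }  — shift
  I5: { [A → b e . b] }  — shift
  I6: { [A → b e b .] }  — reduce
  I7: { [A → b b a .] }  — reduce
  I8: { [A → a X .] }  — reduce

Every state is either a pure shift/goto state or contains exactly one complete item and nothing to shift — no conflicts. The grammar is LR(0).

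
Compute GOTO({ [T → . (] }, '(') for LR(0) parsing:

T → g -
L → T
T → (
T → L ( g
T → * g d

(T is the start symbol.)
{ [T → ( .] }

GOTO(I, '(') = CLOSURE({ [A → αX.β] : [A → α.Xβ] ∈ I, X = '(' })

Items with dot before '(', with the dot advanced:
  [T → . (] → [T → ( .]
Closure adds nothing (no advanced item has the dot before a non-terminal).

GOTO = { [T → ( .] }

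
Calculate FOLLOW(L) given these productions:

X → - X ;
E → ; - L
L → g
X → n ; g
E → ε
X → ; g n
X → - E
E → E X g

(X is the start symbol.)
{ $, '-', ';', 'g', 'n' }

To compute FOLLOW(L), find every occurrence of L on a right-hand side N → α L β: add FIRST(β) \ {ε}, and if β is empty or nullable also add FOLLOW(N). Iterate to a fixed point.

In E → ; - L: L is at the end, add FOLLOW(E)

The FOLLOW sets referred to above (computed the same way, to a fixed point):
  FOLLOW(E) = { $, '-', ';', 'g', 'n' }

Taking the union: FOLLOW(L) = { $, '-', ';', 'g', 'n' }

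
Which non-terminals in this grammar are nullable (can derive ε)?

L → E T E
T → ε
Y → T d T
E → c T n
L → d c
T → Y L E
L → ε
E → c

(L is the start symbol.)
ε-productions: T → ε, L → ε
So T, L are immediately nullable.
No further non-terminal can be added: every production for the remaining non-terminals contains a terminal or a non-nullable non-terminal.
Nullable = { 'L', 'T' }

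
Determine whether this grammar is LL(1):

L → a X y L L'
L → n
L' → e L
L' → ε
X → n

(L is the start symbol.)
A grammar is LL(1) if for each non-terminal N with multiple productions, the predict sets of those productions are pairwise disjoint, where PREDICT(N → α) = (FIRST(α) \ {ε}) ∪ (FOLLOW(N) if α ⇒* ε).

Relevant sets:
  FOLLOW(L') = { $, 'e' }

For L:
  PREDICT(L → a X y L L') = { 'a' }
  PREDICT(L → n) = { 'n' }
For L':
  PREDICT(L' → e L) = { 'e' }
  PREDICT(L' → ε) = { $, 'e' }
X has a single production, so nothing to check there.

Conflict found: Predict set conflict for L': { 'e' }
The grammar is NOT LL(1).

Answer: No. Predict set conflict for L': { 'e' }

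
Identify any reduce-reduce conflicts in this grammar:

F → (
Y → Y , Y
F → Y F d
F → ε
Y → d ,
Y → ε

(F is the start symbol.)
Yes — I0: [F → .] vs [Y → .]; I3: [F → .] vs [Y → .]

A reduce-reduce conflict occurs when an LR(0) state has two complete items [A → α .] and [B → β .] — both call for a reduction, and with no lookahead the parser cannot choose between them.

Augment with F' → F and build the canonical LR(0) collection (I0 = CLOSURE({[F' → . F]}), then GOTO on every symbol after a dot until no new states appear). It has 10 states:
  I0: { [F → . (], [F → . Y F d], [F → .], [F' → . F], [Y → . Y , Y], [Y → . d ,], [Y → .] }  — shift, 2 reduces
  I1: { [F → ( .] }  — reduce
  I2: { [F' → F .] }  — accept
  I3: { [F → . (], [F → . Y F d], [F → .], [F → Y . F d], [Y → . Y , Y], [Y → . d ,], [Y → .], [Y → Y . , Y] }  — shift, 2 reduces
  I4: { [Y → d . ,] }  — shift
  I5: { [Y → d , .] }  — reduce
  I6: { [Y → . Y , Y], [Y → . d ,], [Y → .], [Y → Y , . Y] }  — shift, reduce
  I7: { [F → Y F . d] }  — shift
  I8: { [F → Y F d .] }  — reduce
  I9: { [Y → Y , Y .], [Y → Y . , Y] }  — shift, reduce

I0 contains complete items [F → .], [Y → .] — reduce-reduce conflict.
I3 contains complete items [F → .], [Y → .] — reduce-reduce conflict.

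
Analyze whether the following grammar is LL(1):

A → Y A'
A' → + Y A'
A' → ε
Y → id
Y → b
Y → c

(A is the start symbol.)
Yes, the grammar is LL(1).

A grammar is LL(1) if for each non-terminal N with multiple productions, the predict sets of those productions are pairwise disjoint, where PREDICT(N → α) = (FIRST(α) \ {ε}) ∪ (FOLLOW(N) if α ⇒* ε).

Relevant sets:
  FOLLOW(A') = { $ }

For A':
  PREDICT(A' → '+' Y A') = { '+' }
  PREDICT(A' → ε) = { $ }
For Y:
  PREDICT(Y → id) = { 'id' }
  PREDICT(Y → b) = { 'b' }
  PREDICT(Y → c) = { 'c' }
A has a single production, so nothing to check there.

All predict sets are disjoint. The grammar IS LL(1).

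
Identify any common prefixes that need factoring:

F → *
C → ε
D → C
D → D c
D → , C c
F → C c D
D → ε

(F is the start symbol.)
Left-factoring is needed when two productions for the same non-terminal
share a common prefix on the right-hand side.

Productions for F:
  F → *
  F → C c D
Productions for D:
  D → C
  D → D c
  D → , C c
  D → ε

No common prefixes found.

Answer: No, left-factoring is not needed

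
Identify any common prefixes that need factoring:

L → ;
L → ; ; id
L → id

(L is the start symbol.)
Left-factoring is needed when two productions for the same non-terminal
share a common prefix on the right-hand side.

Productions for L:
  L → ;
  L → ; ; id
  L → id

Found common prefix ';' in productions for L

Answer: Yes, L has productions with common prefix ';'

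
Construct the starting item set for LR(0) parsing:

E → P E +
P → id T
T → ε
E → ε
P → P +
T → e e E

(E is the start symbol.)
{ [E → . P E +], [E → .], [E' → . E], [P → . P +], [P → . id T] }

First, augment the grammar with E' → E
I₀ = CLOSURE({ [E' → . E] }):
  [E' → . E] has the dot before E: add [E → . P E +], [E → .]
  [E → . P E +] has the dot before P: add [P → . id T], [P → . P +]
No further items can be added.

I₀ = { [E → . P E +], [E → .], [E' → . E], [P → . P +], [P → . id T] }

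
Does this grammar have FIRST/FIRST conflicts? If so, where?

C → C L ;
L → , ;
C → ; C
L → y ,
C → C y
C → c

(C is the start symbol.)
Yes. C → C L ';' / C → ';' C on { ';' }; C → C L ';' / C → C y on { ';', 'c' }; C → C L ';' / C → c on { 'c' }; C → ';' C / C → C y on { ';' }; C → C y / C → c on { 'c' }

A FIRST/FIRST conflict occurs when two productions N → α and N → β for the same non-terminal have FIRST(α) ∩ FIRST(β) ≠ ∅ (with ε ∈ FIRST of a nullable right-hand side, so two nullable alternatives also conflict).

FIRST sets of the non-terminals at (or reachable through a nullable prefix from) the front of some alternative:
  FIRST(C) = { ';', 'c' }

Productions for C:
  C → C L ;: FIRST = { ';', 'c' }
  C → ; C: FIRST = { ';' }
  C → C y: FIRST = { ';', 'c' }
  C → c: FIRST = { 'c' }
Productions for L:
  L → , ;: FIRST = { ',' }
  L → y ,: FIRST = { 'y' }

Conflict for C: C → C L ; and C → ; C
  Overlap: { ';' }
Conflict for C: C → C L ; and C → C y
  Overlap: { ';', 'c' }
Conflict for C: C → C L ; and C → c
  Overlap: { 'c' }
Conflict for C: C → ; C and C → C y
  Overlap: { ';' }
Conflict for C: C → C y and C → c
  Overlap: { 'c' }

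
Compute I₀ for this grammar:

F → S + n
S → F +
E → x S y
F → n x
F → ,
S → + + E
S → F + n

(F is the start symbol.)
First, augment the grammar with F' → F
I₀ = CLOSURE({ [F' → . F] }):
  [F' → . F] has the dot before F: add [F → . S + n], [F → . n x], [F → . ,]
  [F → . S + n] has the dot before S: add [S → . F +], [S → . + + E], [S → . F + n]
No further items can be added.

I₀ = { [F → . ,], [F → . S + n], [F → . n x], [F' → . F], [S → . + + E], [S → . F + n], [S → . F +] }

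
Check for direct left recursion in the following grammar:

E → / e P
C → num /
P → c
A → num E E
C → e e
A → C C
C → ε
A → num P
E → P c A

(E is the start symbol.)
No direct left recursion

E → / e P: starts with '/'
C → num /: starts with num
P → c: starts with c
A → num E E: starts with num
C → e e: starts with e
A → C C: starts with C
C → ε: starts with ε
A → num P: starts with num
E → P c A: starts with P

No direct left recursion found.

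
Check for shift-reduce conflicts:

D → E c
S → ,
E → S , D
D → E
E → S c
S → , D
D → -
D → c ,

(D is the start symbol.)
Yes — I1: [S → , .] vs [D → . -]; I4: [D → E .] vs [D → E . c]

Augment with D' → D and build the canonical LR(0) collection (I0 = CLOSURE({[D' → . D]}), then GOTO on every symbol after a dot until no new states appear). It has 13 states:
  I0: { [D → . -], [D → . E c], [D → . E], [D → . c ,], [D' → . D], [E → . S , D], [E → . S c], [S → . , D], [S → . ,] }  — shift
  I1: { [D → . -], [D → . E c], [D → . E], [D → . c ,], [E → . S , D], [E → . S c], [S → , . D], [S → , .], [S → . , D], [S → . ,] }  — shift, reduce
  I2: { [D → - .] }  — reduce
  I3: { [D' → D .] }  — accept
  I4: { [D → E . c], [D → E .] }  — shift, reduce
  I5: { [E → S . , D], [E → S . c] }  — shift
  I6: { [D → c . ,] }  — shift
  I7: { [D → c , .] }  — reduce
  I8: { [D → . -], [D → . E c], [D → . E], [D → . c ,], [E → . S , D], [E → . S c], [E → S , . D], [S → . , D], [S → . ,] }  — shift
  I9: { [E → S c .] }  — reduce
  I10: { [E → S , D .] }  — reduce
  I11: { [D → E c .] }  — reduce
  I12: { [S → , D .] }  — reduce

I1 contains reduce item [S → , .] and shift items [D → . -], [D → . c ,], [S → . ,], [S → . , D] — shift-reduce conflict.
I4 contains reduce item [D → E .] and shift item [D → E . c] — shift-reduce conflict.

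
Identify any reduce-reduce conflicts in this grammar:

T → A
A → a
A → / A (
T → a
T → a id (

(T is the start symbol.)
Yes — I4: [A → a .] vs [T → a .]

Augment with T' → T and build the canonical LR(0) collection (I0 = CLOSURE({[T' → . T]}), then GOTO on every symbol after a dot until no new states appear). It has 10 states:
  I0: { [A → . / A (], [A → . a], [T → . A], [T → . a id (], [T → . a], [T' → . T] }  — shift
  I1: { [A → . / A (], [A → . a], [A → / . A (] }  — shift
  I2: { [T → A .] }  — reduce
  I3: { [T' → T .] }  — accept
  I4: { [A → a .], [T → a . id (], [T → a .] }  — shift, 2 reduces
  I5: { [T → a id . (] }  — shift
  I6: { [T → a id ( .] }  — reduce
  I7: { [A → / A . (] }  — shift
  I8: { [A → a .] }  — reduce
  I9: { [A → / A ( .] }  — reduce

I4 contains complete items [A → a .], [T → a .] — reduce-reduce conflict.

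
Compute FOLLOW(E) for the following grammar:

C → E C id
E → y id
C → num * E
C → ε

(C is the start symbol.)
{ $, 'id', 'num', 'y' }

In C → E C id: E is followed by C id, add FIRST(C id) \ {ε} = { 'id', 'num', 'y' }
In C → num * E: E is at the end, add FOLLOW(C)

The FOLLOW sets referred to above (computed the same way, to a fixed point):
  FOLLOW(C) = { $, 'id' }

Taking the union: FOLLOW(E) = { $, 'id', 'num', 'y' }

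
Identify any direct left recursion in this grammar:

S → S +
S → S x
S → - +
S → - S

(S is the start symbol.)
Yes, S is left-recursive

Direct left recursion occurs when N → N α for some non-terminal N (the right-hand side begins with the left-hand side itself).

S → S +: LEFT RECURSIVE (starts with S)
S → S x: LEFT RECURSIVE (starts with S)
S → - +: starts with '-'
S → - S: starts with '-'

The grammar has direct left recursion on: S.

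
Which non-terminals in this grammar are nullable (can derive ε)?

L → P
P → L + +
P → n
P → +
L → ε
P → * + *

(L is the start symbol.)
ε-productions: L → ε
So L is immediately nullable.
No further non-terminal can be added: every production for the remaining non-terminals contains a terminal or a non-nullable non-terminal.
Nullable = { 'L' }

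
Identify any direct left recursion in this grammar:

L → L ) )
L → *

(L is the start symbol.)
L → L ) ): LEFT RECURSIVE (starts with L)
L → *: starts with '*'

The grammar has direct left recursion on: L.

Answer: Yes, L is left-recursive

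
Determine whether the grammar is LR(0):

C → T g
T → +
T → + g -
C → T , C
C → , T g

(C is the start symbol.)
No. Shift-reduce conflict between [T → + .] and [T → + . g -]

A grammar is LR(0) if no state in the canonical LR(0) collection has:
  - both a shift item (dot before a terminal) and a complete item (shift-reduce conflict), or
  - two or more complete items (reduce-reduce conflict; the accept item [C' → C .] counts as a complete item here).

Augment with C' → C and build the canonical LR(0) collection (I0 = CLOSURE({[C' → . C]}), then GOTO on every symbol after a dot until no new states appear). It has 12 states:
  I0: { [C → . , T g], [C → . T , C], [C → . T g], [C' → . C], [T → . + g -], [T → . +] }  — shift
  I1: { [T → + . g -], [T → + .] }  — shift, reduce
  I2: { [C → , . T g], [T → . + g -], [T → . +] }  — shift
  I3: { [C' → C .] }  — accept
  I4: { [C → T . , C], [C → T . g] }  — shift
  I5: { [C → . , T g], [C → . T , C], [C → . T g], [C → T , . C], [T → . + g -], [T → . +] }  — shift
  I6: { [C → T g .] }  — reduce
  I7: { [C → T , C .] }  — reduce
  I8: { [C → , T . g] }  — shift
  I9: { [C → , T g .] }  — reduce
  I10: { [T → + g . -] }  — shift
  I11: { [T → + g - .] }  — reduce

Conflict in state I1:
  Shift-reduce conflict between [T → + .] and [T → + . g -]
So the grammar is NOT LR(0).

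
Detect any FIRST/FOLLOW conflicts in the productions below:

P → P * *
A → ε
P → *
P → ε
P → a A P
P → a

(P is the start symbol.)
Yes. P → P '*' '*' with FOLLOW(P) on { '*' }; P → '*' with FOLLOW(P) on { '*' }

Nullable non-terminals: A, P.
FIRST sets used below: FIRST(P) = { '*', 'a', ε }
A has a nullable alternative but only one production, so nothing to check.

P: nullable alternative(s) P → ε; FOLLOW(P) = { $, '*' }
  P → P * *: FIRST \ {ε} = { '*', 'a' } — overlaps FOLLOW(P) on { '*' }: CONFLICT
  P → *: FIRST \ {ε} = { '*' } — overlaps FOLLOW(P) on { '*' }: CONFLICT
  P → ε: FIRST \ {ε} = { } — this is the only nullable alternative, skip
  P → a A P: FIRST \ {ε} = { 'a' } — disjoint from FOLLOW(P)
  P → a: FIRST \ {ε} = { 'a' } — disjoint from FOLLOW(P)

So the grammar has 2 FIRST/FOLLOW conflicts (marked CONFLICT above).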